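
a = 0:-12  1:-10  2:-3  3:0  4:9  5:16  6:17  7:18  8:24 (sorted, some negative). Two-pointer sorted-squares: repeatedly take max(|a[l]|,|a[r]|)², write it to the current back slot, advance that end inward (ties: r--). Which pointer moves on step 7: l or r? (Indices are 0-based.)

[0,8] |-12|<=|24| out[8]=576 → r--
[0,7] |-12|<=|18| out[7]=324 → r--
[0,6] |-12|<=|17| out[6]=289 → r--
[0,5] |-12|<=|16| out[5]=256 → r--
[0,4] |-12|>|9| out[4]=144 → l++
[1,4] |-10|>|9| out[3]=100 → l++
[2,4] |-3|<=|9| out[2]=81 → r--

r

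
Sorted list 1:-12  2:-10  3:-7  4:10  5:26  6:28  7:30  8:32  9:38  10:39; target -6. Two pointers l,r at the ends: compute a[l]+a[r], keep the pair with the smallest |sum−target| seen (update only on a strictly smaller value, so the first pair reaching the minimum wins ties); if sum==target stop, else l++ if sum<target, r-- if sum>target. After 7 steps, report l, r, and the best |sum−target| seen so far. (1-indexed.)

l=1 r=10: -12+39=27 d=33 *, r--
l=1 r=9: -12+38=26 d=32 *, r--
l=1 r=8: -12+32=20 d=26 *, r--
l=1 r=7: -12+30=18 d=24 *, r--
l=1 r=6: -12+28=16 d=22 *, r--
l=1 r=5: -12+26=14 d=20 *, r--
l=1 r=4: -12+10=-2 d=4 *, r--

l=1, r=3, best |Δ|=4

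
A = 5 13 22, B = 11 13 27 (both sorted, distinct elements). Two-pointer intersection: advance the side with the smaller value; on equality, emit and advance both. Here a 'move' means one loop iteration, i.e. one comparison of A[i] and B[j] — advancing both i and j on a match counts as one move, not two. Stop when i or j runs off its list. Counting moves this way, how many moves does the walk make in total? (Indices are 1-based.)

4 moves

i=1 j=1: 5<11, i++
i=2 j=1: 13>11, j++
i=2 j=2: 13==13 emit, i++,j++
i=3 j=3: 22<27, i++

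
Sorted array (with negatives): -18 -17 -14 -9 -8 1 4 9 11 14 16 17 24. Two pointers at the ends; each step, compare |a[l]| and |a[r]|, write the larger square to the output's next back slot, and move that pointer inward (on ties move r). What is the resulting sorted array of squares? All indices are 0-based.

l=0 r=12: |-18|<=|24| out[12]=576, r--
l=0 r=11: |-18|>|17| out[11]=324, l++
l=1 r=11: |-17|<=|17| out[10]=289, r--
l=1 r=10: |-17|>|16| out[9]=289, l++
l=2 r=10: |-14|<=|16| out[8]=256, r--
l=2 r=9: |-14|<=|14| out[7]=196, r--
l=2 r=8: |-14|>|11| out[6]=196, l++
l=3 r=8: |-9|<=|11| out[5]=121, r--
l=3 r=7: |-9|<=|9| out[4]=81, r--
l=3 r=6: |-9|>|4| out[3]=81, l++
l=4 r=6: |-8|>|4| out[2]=64, l++
l=5 r=6: |1|<=|4| out[1]=16, r--
l=5 r=5: |1|<=|1| out[0]=1, r--

[1, 16, 64, 81, 81, 121, 196, 196, 256, 289, 289, 324, 576]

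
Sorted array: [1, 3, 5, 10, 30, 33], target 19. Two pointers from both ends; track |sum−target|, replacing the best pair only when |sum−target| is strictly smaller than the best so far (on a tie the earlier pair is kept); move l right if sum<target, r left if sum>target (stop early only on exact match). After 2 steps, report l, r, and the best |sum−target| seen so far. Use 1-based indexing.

l=1, r=4, best |Δ|=12

[1,6] 1+33=34 d=15 * → r--
[1,5] 1+30=31 d=12 * → r--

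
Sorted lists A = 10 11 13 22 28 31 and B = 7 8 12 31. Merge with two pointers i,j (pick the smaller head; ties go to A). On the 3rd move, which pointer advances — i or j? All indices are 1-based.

i

[i=1,j=1] A[i]=10>B[j]=7 take 7 → j++
[i=1,j=2] A[i]=10>B[j]=8 take 8 → j++
[i=1,j=3] A[i]=10<=B[j]=12 take 10 → i++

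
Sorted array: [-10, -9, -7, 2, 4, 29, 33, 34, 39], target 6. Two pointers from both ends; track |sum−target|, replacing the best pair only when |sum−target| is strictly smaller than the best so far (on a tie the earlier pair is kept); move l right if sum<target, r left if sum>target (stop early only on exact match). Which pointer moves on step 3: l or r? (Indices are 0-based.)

[0,8] -10+39=29 d=23 * → r--
[0,7] -10+34=24 d=18 * → r--
[0,6] -10+33=23 d=17 * → r--

r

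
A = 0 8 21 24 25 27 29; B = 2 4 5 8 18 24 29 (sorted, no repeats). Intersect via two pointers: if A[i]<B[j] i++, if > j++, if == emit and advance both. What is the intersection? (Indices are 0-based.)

intersection = [8, 24, 29]

[i=0,j=0] 0<2 → i++
[i=1,j=0] 8>2 → j++
[i=1,j=1] 8>4 → j++
[i=1,j=2] 8>5 → j++
[i=1,j=3] 8==8 emit → i++,j++
[i=2,j=4] 21>18 → j++
[i=2,j=5] 21<24 → i++
[i=3,j=5] 24==24 emit → i++,j++
[i=4,j=6] 25<29 → i++
[i=5,j=6] 27<29 → i++
[i=6,j=6] 29==29 emit → i++,j++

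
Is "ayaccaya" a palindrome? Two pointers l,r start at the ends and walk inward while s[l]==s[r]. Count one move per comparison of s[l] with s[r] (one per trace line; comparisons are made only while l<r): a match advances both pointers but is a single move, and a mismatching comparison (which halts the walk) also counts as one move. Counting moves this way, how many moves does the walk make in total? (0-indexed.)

l=0 r=7: 'a'=='a', l++,r--
l=1 r=6: 'y'=='y', l++,r--
l=2 r=5: 'a'=='a', l++,r--
l=3 r=4: 'c'=='c', l++,r--

4 moves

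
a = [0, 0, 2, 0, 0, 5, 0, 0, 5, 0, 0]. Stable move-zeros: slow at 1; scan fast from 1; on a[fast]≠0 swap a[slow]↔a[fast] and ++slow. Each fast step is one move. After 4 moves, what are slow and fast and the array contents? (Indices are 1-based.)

slow=2, fast=5, a=[2, 0, 0, 0, 0, 5, 0, 0, 5, 0, 0]

(s=1,f=1) a[fast]=0 → fast++
(s=1,f=2) a[fast]=0 → fast++
(s=1,f=3) a[fast]=2≠0 swap→a[1]=2 → slow++,fast++
(s=2,f=4) a[fast]=0 → fast++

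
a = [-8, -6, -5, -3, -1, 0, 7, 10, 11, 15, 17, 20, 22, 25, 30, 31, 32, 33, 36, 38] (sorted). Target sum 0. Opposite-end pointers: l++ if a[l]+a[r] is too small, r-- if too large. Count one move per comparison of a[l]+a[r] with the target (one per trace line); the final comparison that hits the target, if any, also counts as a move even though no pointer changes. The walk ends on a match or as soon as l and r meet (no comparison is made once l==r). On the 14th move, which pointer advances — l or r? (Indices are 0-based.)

l=0 r=19: -8+38=30 >0, r--
l=0 r=18: -8+36=28 >0, r--
l=0 r=17: -8+33=25 >0, r--
l=0 r=16: -8+32=24 >0, r--
l=0 r=15: -8+31=23 >0, r--
l=0 r=14: -8+30=22 >0, r--
l=0 r=13: -8+25=17 >0, r--
l=0 r=12: -8+22=14 >0, r--
l=0 r=11: -8+20=12 >0, r--
l=0 r=10: -8+17=9 >0, r--
l=0 r=9: -8+15=7 >0, r--
l=0 r=8: -8+11=3 >0, r--
l=0 r=7: -8+10=2 >0, r--
l=0 r=6: -8+7=-1 <0, l++

l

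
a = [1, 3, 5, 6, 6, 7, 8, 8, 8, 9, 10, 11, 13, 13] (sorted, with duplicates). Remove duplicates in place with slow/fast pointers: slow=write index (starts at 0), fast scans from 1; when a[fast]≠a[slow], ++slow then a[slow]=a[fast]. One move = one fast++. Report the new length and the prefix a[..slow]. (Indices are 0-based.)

(s=0,f=1) a[fast]=3≠a[slow]=1 write a[1]=3 → slow++,fast++
(s=1,f=2) a[fast]=5≠a[slow]=3 write a[2]=5 → slow++,fast++
(s=2,f=3) a[fast]=6≠a[slow]=5 write a[3]=6 → slow++,fast++
(s=3,f=4) a[fast]=6=a[slow] dup → fast++
(s=3,f=5) a[fast]=7≠a[slow]=6 write a[4]=7 → slow++,fast++
(s=4,f=6) a[fast]=8≠a[slow]=7 write a[5]=8 → slow++,fast++
(s=5,f=7) a[fast]=8=a[slow] dup → fast++
(s=5,f=8) a[fast]=8=a[slow] dup → fast++
(s=5,f=9) a[fast]=9≠a[slow]=8 write a[6]=9 → slow++,fast++
(s=6,f=10) a[fast]=10≠a[slow]=9 write a[7]=10 → slow++,fast++
(s=7,f=11) a[fast]=11≠a[slow]=10 write a[8]=11 → slow++,fast++
(s=8,f=12) a[fast]=13≠a[slow]=11 write a[9]=13 → slow++,fast++
(s=9,f=13) a[fast]=13=a[slow] dup → fast++

length 10; prefix = [1, 3, 5, 6, 7, 8, 9, 10, 11, 13]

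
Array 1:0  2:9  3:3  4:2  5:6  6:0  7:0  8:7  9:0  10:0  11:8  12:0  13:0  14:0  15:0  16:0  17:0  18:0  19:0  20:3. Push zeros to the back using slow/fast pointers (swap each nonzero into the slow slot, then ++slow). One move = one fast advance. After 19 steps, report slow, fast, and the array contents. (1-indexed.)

(s=1,f=1) a[fast]=0 → fast++
(s=1,f=2) a[fast]=9≠0 swap→a[1]=9 → slow++,fast++
(s=2,f=3) a[fast]=3≠0 swap→a[2]=3 → slow++,fast++
(s=3,f=4) a[fast]=2≠0 swap→a[3]=2 → slow++,fast++
(s=4,f=5) a[fast]=6≠0 swap→a[4]=6 → slow++,fast++
(s=5,f=6) a[fast]=0 → fast++
(s=5,f=7) a[fast]=0 → fast++
(s=5,f=8) a[fast]=7≠0 swap→a[5]=7 → slow++,fast++
(s=6,f=9) a[fast]=0 → fast++
(s=6,f=10) a[fast]=0 → fast++
(s=6,f=11) a[fast]=8≠0 swap→a[6]=8 → slow++,fast++
(s=7,f=12) a[fast]=0 → fast++
(s=7,f=13) a[fast]=0 → fast++
(s=7,f=14) a[fast]=0 → fast++
(s=7,f=15) a[fast]=0 → fast++
(s=7,f=16) a[fast]=0 → fast++
(s=7,f=17) a[fast]=0 → fast++
(s=7,f=18) a[fast]=0 → fast++
(s=7,f=19) a[fast]=0 → fast++

slow=7, fast=20, a=[9, 3, 2, 6, 7, 8, 0, 0, 0, 0, 0, 0, 0, 0, 0, 0, 0, 0, 0, 3]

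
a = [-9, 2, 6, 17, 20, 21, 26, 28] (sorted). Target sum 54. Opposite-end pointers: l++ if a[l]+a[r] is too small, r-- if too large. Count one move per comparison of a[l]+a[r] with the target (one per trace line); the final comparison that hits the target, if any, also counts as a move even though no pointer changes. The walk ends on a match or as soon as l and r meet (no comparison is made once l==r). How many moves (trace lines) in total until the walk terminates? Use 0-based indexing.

7 moves

l=0 r=7: -9+28=19 <54, l++
l=1 r=7: 2+28=30 <54, l++
l=2 r=7: 6+28=34 <54, l++
l=3 r=7: 17+28=45 <54, l++
l=4 r=7: 20+28=48 <54, l++
l=5 r=7: 21+28=49 <54, l++
l=6 r=7: 26+28=54, found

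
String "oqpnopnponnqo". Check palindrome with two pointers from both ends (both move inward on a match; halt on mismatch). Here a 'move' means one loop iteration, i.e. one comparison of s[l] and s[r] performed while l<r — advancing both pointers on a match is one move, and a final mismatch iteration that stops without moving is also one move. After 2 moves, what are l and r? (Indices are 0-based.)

l=0 r=12: 'o'=='o', l++,r--
l=1 r=11: 'q'=='q', l++,r--

l=2, r=10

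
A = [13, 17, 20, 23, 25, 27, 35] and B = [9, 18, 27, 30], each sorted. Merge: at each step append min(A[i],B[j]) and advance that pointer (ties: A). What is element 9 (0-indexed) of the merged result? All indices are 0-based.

merged[9] = 30

[i=0,j=0] A[i]=13>B[j]=9 take 9 → j++
[i=0,j=1] A[i]=13<=B[j]=18 take 13 → i++
[i=1,j=1] A[i]=17<=B[j]=18 take 17 → i++
[i=2,j=1] A[i]=20>B[j]=18 take 18 → j++
[i=2,j=2] A[i]=20<=B[j]=27 take 20 → i++
[i=3,j=2] A[i]=23<=B[j]=27 take 23 → i++
[i=4,j=2] A[i]=25<=B[j]=27 take 25 → i++
[i=5,j=2] A[i]=27<=B[j]=27 take 27 → i++
[i=6,j=2] A[i]=35>B[j]=27 take 27 → j++
[i=6,j=3] A[i]=35>B[j]=30 take 30 → j++
[i=6,j=4] B done, take A[i]=35 → i++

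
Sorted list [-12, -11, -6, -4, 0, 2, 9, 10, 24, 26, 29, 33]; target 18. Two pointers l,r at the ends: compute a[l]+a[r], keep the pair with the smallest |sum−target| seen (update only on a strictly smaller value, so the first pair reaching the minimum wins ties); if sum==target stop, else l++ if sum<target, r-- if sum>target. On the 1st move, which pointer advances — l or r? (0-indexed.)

r

l=0 r=11: -12+33=21 d=3 *, r--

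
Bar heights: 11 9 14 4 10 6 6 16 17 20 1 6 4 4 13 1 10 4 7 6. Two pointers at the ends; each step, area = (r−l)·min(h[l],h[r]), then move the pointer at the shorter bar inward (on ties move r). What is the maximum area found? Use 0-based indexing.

max area = 160

[0,19] min(11,6)*19=114 best=114 * → r--
[0,18] min(11,7)*18=126 best=126 * → r--
[0,17] min(11,4)*17=68 best=126 → r--
[0,16] min(11,10)*16=160 best=160 * → r--
[0,15] min(11,1)*15=15 best=160 → r--
[0,14] min(11,13)*14=154 best=160 → l++
[1,14] min(9,13)*13=117 best=160 → l++
[2,14] min(14,13)*12=156 best=160 → r--
[2,13] min(14,4)*11=44 best=160 → r--
[2,12] min(14,4)*10=40 best=160 → r--
[2,11] min(14,6)*9=54 best=160 → r--
[2,10] min(14,1)*8=8 best=160 → r--
[2,9] min(14,20)*7=98 best=160 → l++
[3,9] min(4,20)*6=24 best=160 → l++
[4,9] min(10,20)*5=50 best=160 → l++
[5,9] min(6,20)*4=24 best=160 → l++
[6,9] min(6,20)*3=18 best=160 → l++
[7,9] min(16,20)*2=32 best=160 → l++
[8,9] min(17,20)*1=17 best=160 → l++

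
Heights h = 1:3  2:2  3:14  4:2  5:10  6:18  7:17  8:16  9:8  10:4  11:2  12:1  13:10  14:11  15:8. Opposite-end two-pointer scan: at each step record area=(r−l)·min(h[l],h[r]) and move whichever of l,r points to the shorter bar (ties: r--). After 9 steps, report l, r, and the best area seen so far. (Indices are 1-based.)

l=3, r=8, best area=121

l=1 r=15: min(3,8)*14=42 best=42 *, l++
l=2 r=15: min(2,8)*13=26 best=42, l++
l=3 r=15: min(14,8)*12=96 best=96 *, r--
l=3 r=14: min(14,11)*11=121 best=121 *, r--
l=3 r=13: min(14,10)*10=100 best=121, r--
l=3 r=12: min(14,1)*9=9 best=121, r--
l=3 r=11: min(14,2)*8=16 best=121, r--
l=3 r=10: min(14,4)*7=28 best=121, r--
l=3 r=9: min(14,8)*6=48 best=121, r--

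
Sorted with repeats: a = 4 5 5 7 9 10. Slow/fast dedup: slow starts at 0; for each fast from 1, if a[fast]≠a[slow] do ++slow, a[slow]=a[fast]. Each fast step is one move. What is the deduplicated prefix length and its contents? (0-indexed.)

(s=0,f=1) a[fast]=5≠a[slow]=4 write a[1]=5 → slow++,fast++
(s=1,f=2) a[fast]=5=a[slow] dup → fast++
(s=1,f=3) a[fast]=7≠a[slow]=5 write a[2]=7 → slow++,fast++
(s=2,f=4) a[fast]=9≠a[slow]=7 write a[3]=9 → slow++,fast++
(s=3,f=5) a[fast]=10≠a[slow]=9 write a[4]=10 → slow++,fast++

length 5; prefix = [4, 5, 7, 9, 10]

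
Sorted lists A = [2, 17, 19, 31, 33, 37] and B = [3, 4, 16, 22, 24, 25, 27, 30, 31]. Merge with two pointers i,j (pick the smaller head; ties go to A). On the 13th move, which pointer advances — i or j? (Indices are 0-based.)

i=0 j=0: A[i]=2<=B[j]=3 take 2, i++
i=1 j=0: A[i]=17>B[j]=3 take 3, j++
i=1 j=1: A[i]=17>B[j]=4 take 4, j++
i=1 j=2: A[i]=17>B[j]=16 take 16, j++
i=1 j=3: A[i]=17<=B[j]=22 take 17, i++
i=2 j=3: A[i]=19<=B[j]=22 take 19, i++
i=3 j=3: A[i]=31>B[j]=22 take 22, j++
i=3 j=4: A[i]=31>B[j]=24 take 24, j++
i=3 j=5: A[i]=31>B[j]=25 take 25, j++
i=3 j=6: A[i]=31>B[j]=27 take 27, j++
i=3 j=7: A[i]=31>B[j]=30 take 30, j++
i=3 j=8: A[i]=31<=B[j]=31 take 31, i++
i=4 j=8: A[i]=33>B[j]=31 take 31, j++

j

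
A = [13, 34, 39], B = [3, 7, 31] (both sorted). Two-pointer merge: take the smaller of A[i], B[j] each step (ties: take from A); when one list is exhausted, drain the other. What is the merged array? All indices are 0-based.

[3, 7, 13, 31, 34, 39]

[i=0,j=0] A[i]=13>B[j]=3 take 3 → j++
[i=0,j=1] A[i]=13>B[j]=7 take 7 → j++
[i=0,j=2] A[i]=13<=B[j]=31 take 13 → i++
[i=1,j=2] A[i]=34>B[j]=31 take 31 → j++
[i=1,j=3] B done, take A[i]=34 → i++
[i=2,j=3] B done, take A[i]=39 → i++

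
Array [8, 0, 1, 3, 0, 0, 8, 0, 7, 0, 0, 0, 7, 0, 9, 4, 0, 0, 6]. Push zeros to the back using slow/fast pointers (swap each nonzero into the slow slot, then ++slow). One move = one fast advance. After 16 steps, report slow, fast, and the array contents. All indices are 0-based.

slow=8, fast=16, a=[8, 1, 3, 8, 7, 7, 9, 4, 0, 0, 0, 0, 0, 0, 0, 0, 0, 0, 6]

slow=0 fast=0: a[fast]=8≠0 swap→a[0]=8, slow++,fast++
slow=1 fast=1: a[fast]=0, fast++
slow=1 fast=2: a[fast]=1≠0 swap→a[1]=1, slow++,fast++
slow=2 fast=3: a[fast]=3≠0 swap→a[2]=3, slow++,fast++
slow=3 fast=4: a[fast]=0, fast++
slow=3 fast=5: a[fast]=0, fast++
slow=3 fast=6: a[fast]=8≠0 swap→a[3]=8, slow++,fast++
slow=4 fast=7: a[fast]=0, fast++
slow=4 fast=8: a[fast]=7≠0 swap→a[4]=7, slow++,fast++
slow=5 fast=9: a[fast]=0, fast++
slow=5 fast=10: a[fast]=0, fast++
slow=5 fast=11: a[fast]=0, fast++
slow=5 fast=12: a[fast]=7≠0 swap→a[5]=7, slow++,fast++
slow=6 fast=13: a[fast]=0, fast++
slow=6 fast=14: a[fast]=9≠0 swap→a[6]=9, slow++,fast++
slow=7 fast=15: a[fast]=4≠0 swap→a[7]=4, slow++,fast++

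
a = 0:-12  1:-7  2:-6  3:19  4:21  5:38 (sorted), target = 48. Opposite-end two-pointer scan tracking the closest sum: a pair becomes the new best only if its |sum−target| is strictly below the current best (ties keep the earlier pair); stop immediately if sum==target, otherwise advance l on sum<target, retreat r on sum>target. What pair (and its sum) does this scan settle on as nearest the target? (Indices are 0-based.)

l=0 r=5: -12+38=26 d=22 *, l++
l=1 r=5: -7+38=31 d=17 *, l++
l=2 r=5: -6+38=32 d=16 *, l++
l=3 r=5: 19+38=57 d=9 *, r--
l=3 r=4: 19+21=40 d=8 *, l++

pair (19, 21) with sum 40 (|Δ|=8)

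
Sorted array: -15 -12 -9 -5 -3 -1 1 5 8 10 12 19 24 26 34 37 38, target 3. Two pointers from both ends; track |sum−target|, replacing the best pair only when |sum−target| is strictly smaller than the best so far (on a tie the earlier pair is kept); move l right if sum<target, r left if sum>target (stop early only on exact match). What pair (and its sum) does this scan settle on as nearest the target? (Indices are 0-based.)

pair (-9, 12) with sum 3 (|Δ|=0)

l=0 r=16: -15+38=23 d=20 *, r--
l=0 r=15: -15+37=22 d=19 *, r--
l=0 r=14: -15+34=19 d=16 *, r--
l=0 r=13: -15+26=11 d=8 *, r--
l=0 r=12: -15+24=9 d=6 *, r--
l=0 r=11: -15+19=4 d=1 *, r--
l=0 r=10: -15+12=-3 d=6, l++
l=1 r=10: -12+12=0 d=3, l++
l=2 r=10: -9+12=3 d=0 *, stop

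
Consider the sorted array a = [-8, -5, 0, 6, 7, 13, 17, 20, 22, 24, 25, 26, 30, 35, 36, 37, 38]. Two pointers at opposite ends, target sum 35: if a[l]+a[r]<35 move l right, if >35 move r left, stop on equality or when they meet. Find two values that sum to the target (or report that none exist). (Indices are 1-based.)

(0, 35)

[1,17] -8+38=30 <35 → l++
[2,17] -5+38=33 <35 → l++
[3,17] 0+38=38 >35 → r--
[3,16] 0+37=37 >35 → r--
[3,15] 0+36=36 >35 → r--
[3,14] 0+35=35 → found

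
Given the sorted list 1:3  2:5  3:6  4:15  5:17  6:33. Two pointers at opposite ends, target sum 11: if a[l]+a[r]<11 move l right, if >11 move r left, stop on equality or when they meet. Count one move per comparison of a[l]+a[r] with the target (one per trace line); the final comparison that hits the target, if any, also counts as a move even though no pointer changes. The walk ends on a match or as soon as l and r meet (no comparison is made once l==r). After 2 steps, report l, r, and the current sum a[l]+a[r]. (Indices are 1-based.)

l=1 r=6: 3+33=36 >11, r--
l=1 r=5: 3+17=20 >11, r--

l=1, r=4, sum=18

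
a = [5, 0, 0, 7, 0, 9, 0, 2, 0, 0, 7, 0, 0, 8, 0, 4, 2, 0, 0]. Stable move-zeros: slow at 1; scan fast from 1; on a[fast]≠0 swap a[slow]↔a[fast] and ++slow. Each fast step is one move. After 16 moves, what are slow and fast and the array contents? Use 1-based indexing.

slow=1 fast=1: a[fast]=5≠0 swap→a[1]=5, slow++,fast++
slow=2 fast=2: a[fast]=0, fast++
slow=2 fast=3: a[fast]=0, fast++
slow=2 fast=4: a[fast]=7≠0 swap→a[2]=7, slow++,fast++
slow=3 fast=5: a[fast]=0, fast++
slow=3 fast=6: a[fast]=9≠0 swap→a[3]=9, slow++,fast++
slow=4 fast=7: a[fast]=0, fast++
slow=4 fast=8: a[fast]=2≠0 swap→a[4]=2, slow++,fast++
slow=5 fast=9: a[fast]=0, fast++
slow=5 fast=10: a[fast]=0, fast++
slow=5 fast=11: a[fast]=7≠0 swap→a[5]=7, slow++,fast++
slow=6 fast=12: a[fast]=0, fast++
slow=6 fast=13: a[fast]=0, fast++
slow=6 fast=14: a[fast]=8≠0 swap→a[6]=8, slow++,fast++
slow=7 fast=15: a[fast]=0, fast++
slow=7 fast=16: a[fast]=4≠0 swap→a[7]=4, slow++,fast++

slow=8, fast=17, a=[5, 7, 9, 2, 7, 8, 4, 0, 0, 0, 0, 0, 0, 0, 0, 0, 2, 0, 0]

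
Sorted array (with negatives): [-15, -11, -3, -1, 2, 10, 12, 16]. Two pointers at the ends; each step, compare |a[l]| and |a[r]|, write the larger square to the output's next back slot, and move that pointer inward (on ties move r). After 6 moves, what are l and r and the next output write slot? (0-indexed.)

l=3, r=4, next write slot=1

[0,7] |-15|<=|16| out[7]=256 → r--
[0,6] |-15|>|12| out[6]=225 → l++
[1,6] |-11|<=|12| out[5]=144 → r--
[1,5] |-11|>|10| out[4]=121 → l++
[2,5] |-3|<=|10| out[3]=100 → r--
[2,4] |-3|>|2| out[2]=9 → l++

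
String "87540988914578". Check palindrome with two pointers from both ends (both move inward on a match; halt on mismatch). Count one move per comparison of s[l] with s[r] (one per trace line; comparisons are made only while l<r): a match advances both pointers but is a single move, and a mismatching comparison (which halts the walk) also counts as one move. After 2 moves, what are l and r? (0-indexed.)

l=0 r=13: '8'=='8', l++,r--
l=1 r=12: '7'=='7', l++,r--

l=2, r=11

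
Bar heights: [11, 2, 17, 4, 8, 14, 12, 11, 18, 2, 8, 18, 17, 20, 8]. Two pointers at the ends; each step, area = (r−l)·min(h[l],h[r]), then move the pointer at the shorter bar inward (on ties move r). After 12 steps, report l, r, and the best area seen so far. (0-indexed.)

l=0 r=14: min(11,8)*14=112 best=112 *, r--
l=0 r=13: min(11,20)*13=143 best=143 *, l++
l=1 r=13: min(2,20)*12=24 best=143, l++
l=2 r=13: min(17,20)*11=187 best=187 *, l++
l=3 r=13: min(4,20)*10=40 best=187, l++
l=4 r=13: min(8,20)*9=72 best=187, l++
l=5 r=13: min(14,20)*8=112 best=187, l++
l=6 r=13: min(12,20)*7=84 best=187, l++
l=7 r=13: min(11,20)*6=66 best=187, l++
l=8 r=13: min(18,20)*5=90 best=187, l++
l=9 r=13: min(2,20)*4=8 best=187, l++
l=10 r=13: min(8,20)*3=24 best=187, l++

l=11, r=13, best area=187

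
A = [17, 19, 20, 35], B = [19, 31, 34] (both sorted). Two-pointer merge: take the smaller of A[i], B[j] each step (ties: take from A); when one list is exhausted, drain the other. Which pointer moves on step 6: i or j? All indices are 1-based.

j

[i=1,j=1] A[i]=17<=B[j]=19 take 17 → i++
[i=2,j=1] A[i]=19<=B[j]=19 take 19 → i++
[i=3,j=1] A[i]=20>B[j]=19 take 19 → j++
[i=3,j=2] A[i]=20<=B[j]=31 take 20 → i++
[i=4,j=2] A[i]=35>B[j]=31 take 31 → j++
[i=4,j=3] A[i]=35>B[j]=34 take 34 → j++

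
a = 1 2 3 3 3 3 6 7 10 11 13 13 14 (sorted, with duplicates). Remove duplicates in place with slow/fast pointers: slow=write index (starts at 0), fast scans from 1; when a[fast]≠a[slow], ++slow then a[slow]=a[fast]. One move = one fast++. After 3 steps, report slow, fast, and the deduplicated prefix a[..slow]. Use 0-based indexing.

(s=0,f=1) a[fast]=2≠a[slow]=1 write a[1]=2 → slow++,fast++
(s=1,f=2) a[fast]=3≠a[slow]=2 write a[2]=3 → slow++,fast++
(s=2,f=3) a[fast]=3=a[slow] dup → fast++

slow=2, fast=4, prefix=[1, 2, 3]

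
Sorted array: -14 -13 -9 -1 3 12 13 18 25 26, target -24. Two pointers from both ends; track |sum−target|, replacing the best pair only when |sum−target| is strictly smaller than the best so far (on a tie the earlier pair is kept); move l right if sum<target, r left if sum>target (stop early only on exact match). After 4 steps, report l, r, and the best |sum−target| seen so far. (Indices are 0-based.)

l=0, r=5, best |Δ|=23

[0,9] -14+26=12 d=36 * → r--
[0,8] -14+25=11 d=35 * → r--
[0,7] -14+18=4 d=28 * → r--
[0,6] -14+13=-1 d=23 * → r--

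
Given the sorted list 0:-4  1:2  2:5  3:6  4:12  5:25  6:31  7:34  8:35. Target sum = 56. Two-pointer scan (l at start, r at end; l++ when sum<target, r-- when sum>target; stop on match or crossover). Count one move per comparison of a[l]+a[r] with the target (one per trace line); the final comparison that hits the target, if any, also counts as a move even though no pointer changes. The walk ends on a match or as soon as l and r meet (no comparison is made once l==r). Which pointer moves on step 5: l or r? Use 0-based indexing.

[0,8] -4+35=31 <56 → l++
[1,8] 2+35=37 <56 → l++
[2,8] 5+35=40 <56 → l++
[3,8] 6+35=41 <56 → l++
[4,8] 12+35=47 <56 → l++

l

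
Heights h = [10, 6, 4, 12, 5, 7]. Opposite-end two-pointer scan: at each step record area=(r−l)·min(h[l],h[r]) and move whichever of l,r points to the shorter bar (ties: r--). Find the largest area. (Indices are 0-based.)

[0,5] min(10,7)*5=35 best=35 * → r--
[0,4] min(10,5)*4=20 best=35 → r--
[0,3] min(10,12)*3=30 best=35 → l++
[1,3] min(6,12)*2=12 best=35 → l++
[2,3] min(4,12)*1=4 best=35 → l++

max area = 35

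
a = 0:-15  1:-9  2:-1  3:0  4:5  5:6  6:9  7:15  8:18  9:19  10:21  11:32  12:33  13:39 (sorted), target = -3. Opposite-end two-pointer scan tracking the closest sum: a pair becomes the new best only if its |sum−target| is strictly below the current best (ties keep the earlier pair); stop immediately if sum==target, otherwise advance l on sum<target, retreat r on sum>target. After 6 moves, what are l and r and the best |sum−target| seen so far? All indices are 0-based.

[0,13] -15+39=24 d=27 * → r--
[0,12] -15+33=18 d=21 * → r--
[0,11] -15+32=17 d=20 * → r--
[0,10] -15+21=6 d=9 * → r--
[0,9] -15+19=4 d=7 * → r--
[0,8] -15+18=3 d=6 * → r--

l=0, r=7, best |Δ|=6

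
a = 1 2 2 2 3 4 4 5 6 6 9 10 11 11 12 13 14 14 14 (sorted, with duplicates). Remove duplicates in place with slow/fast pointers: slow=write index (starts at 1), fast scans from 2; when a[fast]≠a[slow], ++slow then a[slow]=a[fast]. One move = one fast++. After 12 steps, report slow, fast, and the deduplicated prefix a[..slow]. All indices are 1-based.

slow=1 fast=2: a[fast]=2≠a[slow]=1 write a[2]=2, slow++,fast++
slow=2 fast=3: a[fast]=2=a[slow] dup, fast++
slow=2 fast=4: a[fast]=2=a[slow] dup, fast++
slow=2 fast=5: a[fast]=3≠a[slow]=2 write a[3]=3, slow++,fast++
slow=3 fast=6: a[fast]=4≠a[slow]=3 write a[4]=4, slow++,fast++
slow=4 fast=7: a[fast]=4=a[slow] dup, fast++
slow=4 fast=8: a[fast]=5≠a[slow]=4 write a[5]=5, slow++,fast++
slow=5 fast=9: a[fast]=6≠a[slow]=5 write a[6]=6, slow++,fast++
slow=6 fast=10: a[fast]=6=a[slow] dup, fast++
slow=6 fast=11: a[fast]=9≠a[slow]=6 write a[7]=9, slow++,fast++
slow=7 fast=12: a[fast]=10≠a[slow]=9 write a[8]=10, slow++,fast++
slow=8 fast=13: a[fast]=11≠a[slow]=10 write a[9]=11, slow++,fast++

slow=9, fast=14, prefix=[1, 2, 3, 4, 5, 6, 9, 10, 11]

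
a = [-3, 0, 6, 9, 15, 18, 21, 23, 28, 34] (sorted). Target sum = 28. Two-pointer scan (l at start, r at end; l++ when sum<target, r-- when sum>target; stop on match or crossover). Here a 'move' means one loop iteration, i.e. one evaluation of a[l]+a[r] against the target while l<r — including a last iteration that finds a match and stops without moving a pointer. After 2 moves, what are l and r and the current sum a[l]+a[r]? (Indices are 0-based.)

[0,9] -3+34=31 >28 → r--
[0,8] -3+28=25 <28 → l++

l=1, r=8, sum=28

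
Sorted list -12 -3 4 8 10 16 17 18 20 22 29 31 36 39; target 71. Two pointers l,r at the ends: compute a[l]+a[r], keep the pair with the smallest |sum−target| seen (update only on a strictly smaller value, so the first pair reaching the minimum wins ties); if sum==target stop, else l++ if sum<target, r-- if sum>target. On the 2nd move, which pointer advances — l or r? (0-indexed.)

l

l=0 r=13: -12+39=27 d=44 *, l++
l=1 r=13: -3+39=36 d=35 *, l++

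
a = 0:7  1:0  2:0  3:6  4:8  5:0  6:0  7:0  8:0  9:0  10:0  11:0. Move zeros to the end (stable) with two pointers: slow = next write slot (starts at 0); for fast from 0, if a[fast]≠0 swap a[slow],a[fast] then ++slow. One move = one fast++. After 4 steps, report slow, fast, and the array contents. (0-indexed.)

(s=0,f=0) a[fast]=7≠0 swap→a[0]=7 → slow++,fast++
(s=1,f=1) a[fast]=0 → fast++
(s=1,f=2) a[fast]=0 → fast++
(s=1,f=3) a[fast]=6≠0 swap→a[1]=6 → slow++,fast++

slow=2, fast=4, a=[7, 6, 0, 0, 8, 0, 0, 0, 0, 0, 0, 0]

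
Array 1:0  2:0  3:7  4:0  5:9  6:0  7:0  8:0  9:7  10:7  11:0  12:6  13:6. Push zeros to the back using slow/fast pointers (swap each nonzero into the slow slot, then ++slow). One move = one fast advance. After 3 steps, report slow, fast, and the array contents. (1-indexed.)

slow=2, fast=4, a=[7, 0, 0, 0, 9, 0, 0, 0, 7, 7, 0, 6, 6]

slow=1 fast=1: a[fast]=0, fast++
slow=1 fast=2: a[fast]=0, fast++
slow=1 fast=3: a[fast]=7≠0 swap→a[1]=7, slow++,fast++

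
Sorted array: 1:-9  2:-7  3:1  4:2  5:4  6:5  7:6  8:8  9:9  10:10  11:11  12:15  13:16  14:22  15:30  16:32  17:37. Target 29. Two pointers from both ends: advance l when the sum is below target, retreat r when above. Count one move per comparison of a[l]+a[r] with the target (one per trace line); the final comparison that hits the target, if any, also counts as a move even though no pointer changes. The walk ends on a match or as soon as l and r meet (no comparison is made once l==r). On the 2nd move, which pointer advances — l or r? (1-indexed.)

l=1 r=17: -9+37=28 <29, l++
l=2 r=17: -7+37=30 >29, r--

r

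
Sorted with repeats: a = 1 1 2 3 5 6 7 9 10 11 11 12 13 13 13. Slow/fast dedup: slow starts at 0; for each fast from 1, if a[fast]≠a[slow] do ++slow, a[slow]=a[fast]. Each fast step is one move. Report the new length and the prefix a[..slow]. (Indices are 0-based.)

length 11; prefix = [1, 2, 3, 5, 6, 7, 9, 10, 11, 12, 13]

(s=0,f=1) a[fast]=1=a[slow] dup → fast++
(s=0,f=2) a[fast]=2≠a[slow]=1 write a[1]=2 → slow++,fast++
(s=1,f=3) a[fast]=3≠a[slow]=2 write a[2]=3 → slow++,fast++
(s=2,f=4) a[fast]=5≠a[slow]=3 write a[3]=5 → slow++,fast++
(s=3,f=5) a[fast]=6≠a[slow]=5 write a[4]=6 → slow++,fast++
(s=4,f=6) a[fast]=7≠a[slow]=6 write a[5]=7 → slow++,fast++
(s=5,f=7) a[fast]=9≠a[slow]=7 write a[6]=9 → slow++,fast++
(s=6,f=8) a[fast]=10≠a[slow]=9 write a[7]=10 → slow++,fast++
(s=7,f=9) a[fast]=11≠a[slow]=10 write a[8]=11 → slow++,fast++
(s=8,f=10) a[fast]=11=a[slow] dup → fast++
(s=8,f=11) a[fast]=12≠a[slow]=11 write a[9]=12 → slow++,fast++
(s=9,f=12) a[fast]=13≠a[slow]=12 write a[10]=13 → slow++,fast++
(s=10,f=13) a[fast]=13=a[slow] dup → fast++
(s=10,f=14) a[fast]=13=a[slow] dup → fast++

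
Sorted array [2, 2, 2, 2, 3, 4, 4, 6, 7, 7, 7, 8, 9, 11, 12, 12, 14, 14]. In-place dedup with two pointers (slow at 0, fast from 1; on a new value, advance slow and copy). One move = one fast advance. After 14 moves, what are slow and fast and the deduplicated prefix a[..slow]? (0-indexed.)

slow=8, fast=15, prefix=[2, 3, 4, 6, 7, 8, 9, 11, 12]

(s=0,f=1) a[fast]=2=a[slow] dup → fast++
(s=0,f=2) a[fast]=2=a[slow] dup → fast++
(s=0,f=3) a[fast]=2=a[slow] dup → fast++
(s=0,f=4) a[fast]=3≠a[slow]=2 write a[1]=3 → slow++,fast++
(s=1,f=5) a[fast]=4≠a[slow]=3 write a[2]=4 → slow++,fast++
(s=2,f=6) a[fast]=4=a[slow] dup → fast++
(s=2,f=7) a[fast]=6≠a[slow]=4 write a[3]=6 → slow++,fast++
(s=3,f=8) a[fast]=7≠a[slow]=6 write a[4]=7 → slow++,fast++
(s=4,f=9) a[fast]=7=a[slow] dup → fast++
(s=4,f=10) a[fast]=7=a[slow] dup → fast++
(s=4,f=11) a[fast]=8≠a[slow]=7 write a[5]=8 → slow++,fast++
(s=5,f=12) a[fast]=9≠a[slow]=8 write a[6]=9 → slow++,fast++
(s=6,f=13) a[fast]=11≠a[slow]=9 write a[7]=11 → slow++,fast++
(s=7,f=14) a[fast]=12≠a[slow]=11 write a[8]=12 → slow++,fast++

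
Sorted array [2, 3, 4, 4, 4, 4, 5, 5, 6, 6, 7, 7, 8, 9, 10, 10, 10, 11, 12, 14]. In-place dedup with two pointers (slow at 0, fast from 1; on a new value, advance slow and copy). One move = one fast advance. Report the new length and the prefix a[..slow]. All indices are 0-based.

length 12; prefix = [2, 3, 4, 5, 6, 7, 8, 9, 10, 11, 12, 14]

(s=0,f=1) a[fast]=3≠a[slow]=2 write a[1]=3 → slow++,fast++
(s=1,f=2) a[fast]=4≠a[slow]=3 write a[2]=4 → slow++,fast++
(s=2,f=3) a[fast]=4=a[slow] dup → fast++
(s=2,f=4) a[fast]=4=a[slow] dup → fast++
(s=2,f=5) a[fast]=4=a[slow] dup → fast++
(s=2,f=6) a[fast]=5≠a[slow]=4 write a[3]=5 → slow++,fast++
(s=3,f=7) a[fast]=5=a[slow] dup → fast++
(s=3,f=8) a[fast]=6≠a[slow]=5 write a[4]=6 → slow++,fast++
(s=4,f=9) a[fast]=6=a[slow] dup → fast++
(s=4,f=10) a[fast]=7≠a[slow]=6 write a[5]=7 → slow++,fast++
(s=5,f=11) a[fast]=7=a[slow] dup → fast++
(s=5,f=12) a[fast]=8≠a[slow]=7 write a[6]=8 → slow++,fast++
(s=6,f=13) a[fast]=9≠a[slow]=8 write a[7]=9 → slow++,fast++
(s=7,f=14) a[fast]=10≠a[slow]=9 write a[8]=10 → slow++,fast++
(s=8,f=15) a[fast]=10=a[slow] dup → fast++
(s=8,f=16) a[fast]=10=a[slow] dup → fast++
(s=8,f=17) a[fast]=11≠a[slow]=10 write a[9]=11 → slow++,fast++
(s=9,f=18) a[fast]=12≠a[slow]=11 write a[10]=12 → slow++,fast++
(s=10,f=19) a[fast]=14≠a[slow]=12 write a[11]=14 → slow++,fast++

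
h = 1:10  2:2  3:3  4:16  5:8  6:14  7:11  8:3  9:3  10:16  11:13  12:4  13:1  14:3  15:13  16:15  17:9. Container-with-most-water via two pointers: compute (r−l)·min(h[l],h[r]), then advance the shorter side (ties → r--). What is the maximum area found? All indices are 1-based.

l=1 r=17: min(10,9)*16=144 best=144 *, r--
l=1 r=16: min(10,15)*15=150 best=150 *, l++
l=2 r=16: min(2,15)*14=28 best=150, l++
l=3 r=16: min(3,15)*13=39 best=150, l++
l=4 r=16: min(16,15)*12=180 best=180 *, r--
l=4 r=15: min(16,13)*11=143 best=180, r--
l=4 r=14: min(16,3)*10=30 best=180, r--
l=4 r=13: min(16,1)*9=9 best=180, r--
l=4 r=12: min(16,4)*8=32 best=180, r--
l=4 r=11: min(16,13)*7=91 best=180, r--
l=4 r=10: min(16,16)*6=96 best=180, r--
l=4 r=9: min(16,3)*5=15 best=180, r--
l=4 r=8: min(16,3)*4=12 best=180, r--
l=4 r=7: min(16,11)*3=33 best=180, r--
l=4 r=6: min(16,14)*2=28 best=180, r--
l=4 r=5: min(16,8)*1=8 best=180, r--

max area = 180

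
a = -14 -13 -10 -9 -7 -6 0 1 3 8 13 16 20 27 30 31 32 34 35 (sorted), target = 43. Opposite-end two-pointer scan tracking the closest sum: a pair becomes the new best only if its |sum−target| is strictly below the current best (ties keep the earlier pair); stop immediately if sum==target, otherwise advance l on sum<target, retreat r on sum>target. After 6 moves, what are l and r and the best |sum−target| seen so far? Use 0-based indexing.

l=6, r=18, best |Δ|=14

[0,18] -14+35=21 d=22 * → l++
[1,18] -13+35=22 d=21 * → l++
[2,18] -10+35=25 d=18 * → l++
[3,18] -9+35=26 d=17 * → l++
[4,18] -7+35=28 d=15 * → l++
[5,18] -6+35=29 d=14 * → l++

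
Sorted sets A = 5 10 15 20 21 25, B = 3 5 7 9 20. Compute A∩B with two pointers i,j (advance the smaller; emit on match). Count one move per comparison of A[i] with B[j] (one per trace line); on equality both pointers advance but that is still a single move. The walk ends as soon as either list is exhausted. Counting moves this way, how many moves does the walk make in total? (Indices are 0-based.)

[i=0,j=0] 5>3 → j++
[i=0,j=1] 5==5 emit → i++,j++
[i=1,j=2] 10>7 → j++
[i=1,j=3] 10>9 → j++
[i=1,j=4] 10<20 → i++
[i=2,j=4] 15<20 → i++
[i=3,j=4] 20==20 emit → i++,j++

7 moves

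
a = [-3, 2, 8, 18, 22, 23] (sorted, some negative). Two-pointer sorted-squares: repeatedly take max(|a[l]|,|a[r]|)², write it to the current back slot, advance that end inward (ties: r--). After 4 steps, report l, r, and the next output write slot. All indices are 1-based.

l=1, r=2, next write slot=2

l=1 r=6: |-3|<=|23| out[6]=529, r--
l=1 r=5: |-3|<=|22| out[5]=484, r--
l=1 r=4: |-3|<=|18| out[4]=324, r--
l=1 r=3: |-3|<=|8| out[3]=64, r--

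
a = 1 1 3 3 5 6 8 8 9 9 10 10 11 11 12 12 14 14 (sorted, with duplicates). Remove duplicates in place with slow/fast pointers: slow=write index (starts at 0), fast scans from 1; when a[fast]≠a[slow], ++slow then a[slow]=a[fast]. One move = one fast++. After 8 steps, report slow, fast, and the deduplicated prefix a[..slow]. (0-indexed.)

slow=0 fast=1: a[fast]=1=a[slow] dup, fast++
slow=0 fast=2: a[fast]=3≠a[slow]=1 write a[1]=3, slow++,fast++
slow=1 fast=3: a[fast]=3=a[slow] dup, fast++
slow=1 fast=4: a[fast]=5≠a[slow]=3 write a[2]=5, slow++,fast++
slow=2 fast=5: a[fast]=6≠a[slow]=5 write a[3]=6, slow++,fast++
slow=3 fast=6: a[fast]=8≠a[slow]=6 write a[4]=8, slow++,fast++
slow=4 fast=7: a[fast]=8=a[slow] dup, fast++
slow=4 fast=8: a[fast]=9≠a[slow]=8 write a[5]=9, slow++,fast++

slow=5, fast=9, prefix=[1, 3, 5, 6, 8, 9]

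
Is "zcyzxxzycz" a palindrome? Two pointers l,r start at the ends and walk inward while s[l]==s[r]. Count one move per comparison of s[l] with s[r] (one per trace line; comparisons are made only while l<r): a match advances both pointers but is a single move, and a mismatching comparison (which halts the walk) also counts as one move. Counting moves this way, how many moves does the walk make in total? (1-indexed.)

5 moves

l=1 r=10: 'z'=='z', l++,r--
l=2 r=9: 'c'=='c', l++,r--
l=3 r=8: 'y'=='y', l++,r--
l=4 r=7: 'z'=='z', l++,r--
l=5 r=6: 'x'=='x', l++,r--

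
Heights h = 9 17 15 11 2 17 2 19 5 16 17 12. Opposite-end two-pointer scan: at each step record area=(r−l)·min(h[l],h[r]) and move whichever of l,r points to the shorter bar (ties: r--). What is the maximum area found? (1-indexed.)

[1,12] min(9,12)*11=99 best=99 * → l++
[2,12] min(17,12)*10=120 best=120 * → r--
[2,11] min(17,17)*9=153 best=153 * → r--
[2,10] min(17,16)*8=128 best=153 → r--
[2,9] min(17,5)*7=35 best=153 → r--
[2,8] min(17,19)*6=102 best=153 → l++
[3,8] min(15,19)*5=75 best=153 → l++
[4,8] min(11,19)*4=44 best=153 → l++
[5,8] min(2,19)*3=6 best=153 → l++
[6,8] min(17,19)*2=34 best=153 → l++
[7,8] min(2,19)*1=2 best=153 → l++

max area = 153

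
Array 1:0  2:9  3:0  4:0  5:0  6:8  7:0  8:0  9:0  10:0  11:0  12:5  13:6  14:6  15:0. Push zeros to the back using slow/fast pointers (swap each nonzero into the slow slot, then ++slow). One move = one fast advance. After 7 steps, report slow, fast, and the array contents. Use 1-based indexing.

slow=1 fast=1: a[fast]=0, fast++
slow=1 fast=2: a[fast]=9≠0 swap→a[1]=9, slow++,fast++
slow=2 fast=3: a[fast]=0, fast++
slow=2 fast=4: a[fast]=0, fast++
slow=2 fast=5: a[fast]=0, fast++
slow=2 fast=6: a[fast]=8≠0 swap→a[2]=8, slow++,fast++
slow=3 fast=7: a[fast]=0, fast++

slow=3, fast=8, a=[9, 8, 0, 0, 0, 0, 0, 0, 0, 0, 0, 5, 6, 6, 0]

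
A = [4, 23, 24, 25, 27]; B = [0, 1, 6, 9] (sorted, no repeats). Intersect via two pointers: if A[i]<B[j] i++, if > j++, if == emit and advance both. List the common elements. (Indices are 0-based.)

intersection = []

i=0 j=0: 4>0, j++
i=0 j=1: 4>1, j++
i=0 j=2: 4<6, i++
i=1 j=2: 23>6, j++
i=1 j=3: 23>9, j++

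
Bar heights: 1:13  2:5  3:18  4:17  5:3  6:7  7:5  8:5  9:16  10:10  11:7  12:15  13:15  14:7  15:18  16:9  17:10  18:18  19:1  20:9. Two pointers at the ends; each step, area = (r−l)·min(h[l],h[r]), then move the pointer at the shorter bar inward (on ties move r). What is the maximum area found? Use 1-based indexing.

[1,20] min(13,9)*19=171 best=171 * → r--
[1,19] min(13,1)*18=18 best=171 → r--
[1,18] min(13,18)*17=221 best=221 * → l++
[2,18] min(5,18)*16=80 best=221 → l++
[3,18] min(18,18)*15=270 best=270 * → r--
[3,17] min(18,10)*14=140 best=270 → r--
[3,16] min(18,9)*13=117 best=270 → r--
[3,15] min(18,18)*12=216 best=270 → r--
[3,14] min(18,7)*11=77 best=270 → r--
[3,13] min(18,15)*10=150 best=270 → r--
[3,12] min(18,15)*9=135 best=270 → r--
[3,11] min(18,7)*8=56 best=270 → r--
[3,10] min(18,10)*7=70 best=270 → r--
[3,9] min(18,16)*6=96 best=270 → r--
[3,8] min(18,5)*5=25 best=270 → r--
[3,7] min(18,5)*4=20 best=270 → r--
[3,6] min(18,7)*3=21 best=270 → r--
[3,5] min(18,3)*2=6 best=270 → r--
[3,4] min(18,17)*1=17 best=270 → r--

max area = 270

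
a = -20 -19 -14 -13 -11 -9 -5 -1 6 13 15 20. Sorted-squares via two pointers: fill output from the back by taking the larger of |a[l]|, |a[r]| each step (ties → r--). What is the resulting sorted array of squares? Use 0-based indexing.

[1, 25, 36, 81, 121, 169, 169, 196, 225, 361, 400, 400]

l=0 r=11: |-20|<=|20| out[11]=400, r--
l=0 r=10: |-20|>|15| out[10]=400, l++
l=1 r=10: |-19|>|15| out[9]=361, l++
l=2 r=10: |-14|<=|15| out[8]=225, r--
l=2 r=9: |-14|>|13| out[7]=196, l++
l=3 r=9: |-13|<=|13| out[6]=169, r--
l=3 r=8: |-13|>|6| out[5]=169, l++
l=4 r=8: |-11|>|6| out[4]=121, l++
l=5 r=8: |-9|>|6| out[3]=81, l++
l=6 r=8: |-5|<=|6| out[2]=36, r--
l=6 r=7: |-5|>|-1| out[1]=25, l++
l=7 r=7: |-1|<=|-1| out[0]=1, r--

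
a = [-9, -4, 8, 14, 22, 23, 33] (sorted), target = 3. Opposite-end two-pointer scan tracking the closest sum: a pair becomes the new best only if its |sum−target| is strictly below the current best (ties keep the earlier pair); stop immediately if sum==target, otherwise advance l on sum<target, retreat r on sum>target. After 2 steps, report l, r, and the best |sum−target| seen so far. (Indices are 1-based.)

l=1, r=5, best |Δ|=11

l=1 r=7: -9+33=24 d=21 *, r--
l=1 r=6: -9+23=14 d=11 *, r--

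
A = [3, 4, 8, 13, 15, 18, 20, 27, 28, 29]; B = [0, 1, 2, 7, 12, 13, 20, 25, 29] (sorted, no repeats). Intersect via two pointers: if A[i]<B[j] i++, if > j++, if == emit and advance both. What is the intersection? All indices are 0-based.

intersection = [13, 20, 29]

[i=0,j=0] 3>0 → j++
[i=0,j=1] 3>1 → j++
[i=0,j=2] 3>2 → j++
[i=0,j=3] 3<7 → i++
[i=1,j=3] 4<7 → i++
[i=2,j=3] 8>7 → j++
[i=2,j=4] 8<12 → i++
[i=3,j=4] 13>12 → j++
[i=3,j=5] 13==13 emit → i++,j++
[i=4,j=6] 15<20 → i++
[i=5,j=6] 18<20 → i++
[i=6,j=6] 20==20 emit → i++,j++
[i=7,j=7] 27>25 → j++
[i=7,j=8] 27<29 → i++
[i=8,j=8] 28<29 → i++
[i=9,j=8] 29==29 emit → i++,j++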